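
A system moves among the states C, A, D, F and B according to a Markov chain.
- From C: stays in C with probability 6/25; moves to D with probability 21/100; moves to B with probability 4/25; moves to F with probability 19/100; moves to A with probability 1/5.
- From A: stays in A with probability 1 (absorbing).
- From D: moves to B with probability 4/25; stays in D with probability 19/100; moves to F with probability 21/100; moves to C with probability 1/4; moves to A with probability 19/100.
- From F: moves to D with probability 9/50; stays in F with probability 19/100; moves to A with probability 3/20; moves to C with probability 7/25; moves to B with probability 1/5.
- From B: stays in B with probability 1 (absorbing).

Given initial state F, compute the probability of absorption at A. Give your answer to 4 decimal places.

0.4843

Let h(s) be the probability of absorption at A starting from transient state s. Then h(A) = 1 and h(B) = 0. By first-step analysis:
h(C) = 0.24·h(C) + 0.2·1 + 0.21·h(D) + 0.19·h(F) + 0.16·0
h(D) = 0.25·h(C) + 0.19·1 + 0.19·h(D) + 0.21·h(F) + 0.16·0
h(F) = 0.28·h(C) + 0.15·1 + 0.18·h(D) + 0.19·h(F) + 0.2·0
Solving: h(C) = 0.5288, h(D) = 0.5233, h(F) = 0.4843.
Starting from F, the probability is 0.4843.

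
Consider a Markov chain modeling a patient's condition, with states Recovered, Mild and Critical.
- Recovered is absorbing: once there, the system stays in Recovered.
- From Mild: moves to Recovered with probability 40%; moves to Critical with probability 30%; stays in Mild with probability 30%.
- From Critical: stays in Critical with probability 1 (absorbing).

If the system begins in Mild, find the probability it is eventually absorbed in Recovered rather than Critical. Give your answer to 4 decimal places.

0.5714

Let h(s) be the probability of absorption at Recovered starting from transient state s. Then h(Recovered) = 1 and h(Critical) = 0. By first-step analysis:
h(Mild) = 0.4·1 + 0.3·h(Mild) + 0.3·0
Solving: h(Mild) = 0.5714.
Starting from Mild, the probability is 0.5714.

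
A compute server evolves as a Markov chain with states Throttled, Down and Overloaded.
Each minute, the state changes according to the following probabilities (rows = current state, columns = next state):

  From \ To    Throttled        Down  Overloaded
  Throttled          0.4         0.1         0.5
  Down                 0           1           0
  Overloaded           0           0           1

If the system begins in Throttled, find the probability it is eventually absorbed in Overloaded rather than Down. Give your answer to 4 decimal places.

Let h(s) be the probability of absorption at Overloaded starting from transient state s. Then h(Overloaded) = 1 and h(Down) = 0. By first-step analysis:
h(Throttled) = 0.4·h(Throttled) + 0.1·0 + 0.5·1
Solving: h(Throttled) = 0.8333.
Starting from Throttled, the probability is 0.8333.

0.8333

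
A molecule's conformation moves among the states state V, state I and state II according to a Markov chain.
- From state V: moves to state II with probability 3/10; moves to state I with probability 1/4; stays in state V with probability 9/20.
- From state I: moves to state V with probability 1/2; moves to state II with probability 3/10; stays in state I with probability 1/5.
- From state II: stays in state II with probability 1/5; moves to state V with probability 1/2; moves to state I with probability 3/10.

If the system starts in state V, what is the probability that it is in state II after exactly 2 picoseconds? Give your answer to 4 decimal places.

0.2700

Sum over the intermediate state after 1 picosecond:
P = P(state V→state V)·P(state V→state II) + P(state V→state I)·P(state I→state II) + P(state V→state II)·P(state II→state II)
  = 0.45×0.3 + 0.25×0.3 + 0.3×0.2
  = 0.1350 + 0.0750 + 0.0600 = 0.2700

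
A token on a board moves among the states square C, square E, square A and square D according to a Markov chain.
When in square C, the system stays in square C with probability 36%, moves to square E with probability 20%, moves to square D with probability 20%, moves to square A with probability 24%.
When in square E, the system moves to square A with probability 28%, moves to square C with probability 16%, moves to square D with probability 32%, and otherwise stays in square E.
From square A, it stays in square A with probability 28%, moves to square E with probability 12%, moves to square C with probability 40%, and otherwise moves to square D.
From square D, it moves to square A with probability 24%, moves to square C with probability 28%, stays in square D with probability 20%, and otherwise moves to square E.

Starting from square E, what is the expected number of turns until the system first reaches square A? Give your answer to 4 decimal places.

3.8456

Let t(s) be the expected number of turns to first reach square A from state s, with t(square A) = 0. Conditioning on the first turn:
t(square C) = 1 + 0.36·t(square C) + 0.2·t(square E) + 0.2·t(square D)
t(square E) = 1 + 0.16·t(square C) + 0.24·t(square E) + 0.32·t(square D)
t(square D) = 1 + 0.28·t(square C) + 0.28·t(square E) + 0.2·t(square D)
Solving: t(square C) = 4.0146, t(square E) = 3.8456, t(square D) = 4.0011.
Expected turns from square E to square A: 3.8456.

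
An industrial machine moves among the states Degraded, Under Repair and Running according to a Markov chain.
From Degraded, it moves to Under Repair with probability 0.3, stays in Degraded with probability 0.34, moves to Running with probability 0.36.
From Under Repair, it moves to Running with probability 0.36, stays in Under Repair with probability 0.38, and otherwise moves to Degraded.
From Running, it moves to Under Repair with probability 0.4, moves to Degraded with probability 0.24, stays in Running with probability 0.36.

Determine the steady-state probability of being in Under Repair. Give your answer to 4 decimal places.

Let the stationary distribution be π with π = πP and π_1 + π_2 + π_3 = 1.
π_1 = 0.34·π_1 + 0.26·π_2 + 0.24·π_3
π_2 = 0.3·π_1 + 0.38·π_2 + 0.4·π_3
Solving with the normalization constraint gives π = (0.2748, 0.3652, 0.3600).
So the stationary probability of Under Repair is 0.3652.

0.3652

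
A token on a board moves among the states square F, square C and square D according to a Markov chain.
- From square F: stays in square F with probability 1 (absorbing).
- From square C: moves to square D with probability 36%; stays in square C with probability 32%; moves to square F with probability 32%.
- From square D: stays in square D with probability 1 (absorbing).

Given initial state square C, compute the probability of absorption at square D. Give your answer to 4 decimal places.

0.5294

Let h(s) be the probability of absorption at square D starting from transient state s. Then h(square D) = 1 and h(square F) = 0. By first-step analysis:
h(square C) = 0.32·0 + 0.32·h(square C) + 0.36·1
Solving: h(square C) = 0.5294.
Starting from square C, the probability is 0.5294.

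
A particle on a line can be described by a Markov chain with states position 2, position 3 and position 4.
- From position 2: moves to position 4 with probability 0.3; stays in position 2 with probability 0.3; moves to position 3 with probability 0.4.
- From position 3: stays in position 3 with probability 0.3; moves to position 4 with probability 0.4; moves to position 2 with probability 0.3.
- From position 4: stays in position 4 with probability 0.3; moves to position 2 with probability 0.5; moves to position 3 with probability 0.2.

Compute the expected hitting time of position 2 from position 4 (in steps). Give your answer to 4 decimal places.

2.1951

Let t(s) be the expected number of steps to first reach position 2 from state s, with t(position 2) = 0. Conditioning on the first step:
t(position 3) = 1 + 0.3·t(position 3) + 0.4·t(position 4)
t(position 4) = 1 + 0.2·t(position 3) + 0.3·t(position 4)
Solving: t(position 3) = 2.6829, t(position 4) = 2.1951.
Expected steps from position 4 to position 2: 2.1951.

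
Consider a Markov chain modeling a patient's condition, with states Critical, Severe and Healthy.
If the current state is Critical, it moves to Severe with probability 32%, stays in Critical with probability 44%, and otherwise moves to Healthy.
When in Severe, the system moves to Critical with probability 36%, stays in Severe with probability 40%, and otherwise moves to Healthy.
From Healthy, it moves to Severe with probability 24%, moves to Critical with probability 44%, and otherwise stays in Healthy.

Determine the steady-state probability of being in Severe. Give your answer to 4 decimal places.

0.3251

Let the stationary distribution be π with π = πP and π_1 + π_2 + π_3 = 1.
π_1 = 0.44·π_1 + 0.36·π_2 + 0.44·π_3
π_2 = 0.32·π_1 + 0.4·π_2 + 0.24·π_3
Solving with the normalization constraint gives π = (0.4140, 0.3251, 0.2609).
So the stationary probability of Severe is 0.3251.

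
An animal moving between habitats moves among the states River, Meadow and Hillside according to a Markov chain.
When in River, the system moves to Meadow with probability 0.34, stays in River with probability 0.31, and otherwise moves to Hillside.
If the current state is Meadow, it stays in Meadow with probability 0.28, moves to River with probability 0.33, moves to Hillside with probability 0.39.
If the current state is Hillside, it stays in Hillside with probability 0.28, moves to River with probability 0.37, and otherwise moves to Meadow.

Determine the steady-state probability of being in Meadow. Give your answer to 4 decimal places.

0.3240

Let the stationary distribution be π with π = πP and π_1 + π_2 + π_3 = 1.
π_1 = 0.31·π_1 + 0.33·π_2 + 0.37·π_3
π_2 = 0.34·π_1 + 0.28·π_2 + 0.35·π_3
Solving with the normalization constraint gives π = (0.3368, 0.3240, 0.3392).
So the stationary probability of Meadow is 0.3240.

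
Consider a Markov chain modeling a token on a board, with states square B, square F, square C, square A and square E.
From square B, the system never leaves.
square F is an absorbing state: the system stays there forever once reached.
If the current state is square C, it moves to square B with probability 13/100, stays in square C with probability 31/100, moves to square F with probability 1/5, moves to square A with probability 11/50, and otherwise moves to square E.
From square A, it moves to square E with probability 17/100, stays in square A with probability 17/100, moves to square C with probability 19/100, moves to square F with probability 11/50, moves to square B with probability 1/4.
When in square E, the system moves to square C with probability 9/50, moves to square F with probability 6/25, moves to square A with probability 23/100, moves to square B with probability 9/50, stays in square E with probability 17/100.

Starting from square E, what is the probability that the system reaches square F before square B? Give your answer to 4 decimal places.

Let h(s) be the probability of absorption at square F starting from transient state s. Then h(square F) = 1 and h(square B) = 0. By first-step analysis:
h(square C) = 0.13·0 + 0.2·1 + 0.31·h(square C) + 0.22·h(square A) + 0.14·h(square E)
h(square A) = 0.25·0 + 0.22·1 + 0.19·h(square C) + 0.17·h(square A) + 0.17·h(square E)
h(square E) = 0.18·0 + 0.24·1 + 0.18·h(square C) + 0.23·h(square A) + 0.17·h(square E)
Solving: h(square C) = 0.5635, h(square A) = 0.5071, h(square E) = 0.5519.
Starting from square E, the probability is 0.5519.

0.5519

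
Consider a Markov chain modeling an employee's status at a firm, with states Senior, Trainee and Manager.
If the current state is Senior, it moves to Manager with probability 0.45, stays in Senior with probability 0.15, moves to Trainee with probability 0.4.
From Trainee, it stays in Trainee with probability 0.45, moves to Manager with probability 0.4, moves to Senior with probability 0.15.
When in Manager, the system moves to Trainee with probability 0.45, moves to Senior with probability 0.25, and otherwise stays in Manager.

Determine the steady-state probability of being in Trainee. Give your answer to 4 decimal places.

0.4406

Let the stationary distribution be π with π = πP and π_1 + π_2 + π_3 = 1.
π_1 = 0.15·π_1 + 0.15·π_2 + 0.25·π_3
π_2 = 0.4·π_1 + 0.45·π_2 + 0.45·π_3
Solving with the normalization constraint gives π = (0.1872, 0.4406, 0.3721).
So the stationary probability of Trainee is 0.4406.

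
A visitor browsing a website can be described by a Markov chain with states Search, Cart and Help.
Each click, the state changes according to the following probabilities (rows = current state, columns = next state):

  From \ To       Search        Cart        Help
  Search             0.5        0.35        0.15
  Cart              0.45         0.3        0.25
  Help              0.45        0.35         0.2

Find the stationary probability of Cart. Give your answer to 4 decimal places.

0.3333

Let the stationary distribution be π with π = πP and π_1 + π_2 + π_3 = 1.
π_1 = 0.5·π_1 + 0.45·π_2 + 0.45·π_3
π_2 = 0.35·π_1 + 0.3·π_2 + 0.35·π_3
Solving with the normalization constraint gives π = (0.4737, 0.3333, 0.1930).
So the stationary probability of Cart is 0.3333.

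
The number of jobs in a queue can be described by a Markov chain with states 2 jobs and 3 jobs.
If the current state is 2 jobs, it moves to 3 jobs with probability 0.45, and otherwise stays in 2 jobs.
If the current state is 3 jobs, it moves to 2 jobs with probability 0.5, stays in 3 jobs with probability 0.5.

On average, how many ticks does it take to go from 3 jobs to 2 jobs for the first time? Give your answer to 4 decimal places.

2.0000

Let t(s) be the expected number of ticks to first reach 2 jobs from state s, with t(2 jobs) = 0. Conditioning on the first tick:
t(3 jobs) = 1 + 0.5·t(3 jobs)
Solving: t(3 jobs) = 2.0000.
Expected ticks from 3 jobs to 2 jobs: 2.0000.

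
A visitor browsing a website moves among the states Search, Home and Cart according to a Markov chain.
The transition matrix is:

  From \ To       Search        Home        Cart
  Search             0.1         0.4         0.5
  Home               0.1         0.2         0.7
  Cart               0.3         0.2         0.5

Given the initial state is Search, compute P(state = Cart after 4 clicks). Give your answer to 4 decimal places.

Propagate the distribution vector 4 clicks from Search.
After 0 clicks: (1.0000, 0.0000, 0.0000)
After 1 click: (0.1000, 0.4000, 0.5000)
After 2 clicks: (0.2000, 0.2200, 0.5800)
After 3 clicks: (0.2160, 0.2400, 0.5440)
After 4 clicks: (0.2088, 0.2432, 0.5480)
P(in Cart after 4 clicks) = 0.5480

0.5480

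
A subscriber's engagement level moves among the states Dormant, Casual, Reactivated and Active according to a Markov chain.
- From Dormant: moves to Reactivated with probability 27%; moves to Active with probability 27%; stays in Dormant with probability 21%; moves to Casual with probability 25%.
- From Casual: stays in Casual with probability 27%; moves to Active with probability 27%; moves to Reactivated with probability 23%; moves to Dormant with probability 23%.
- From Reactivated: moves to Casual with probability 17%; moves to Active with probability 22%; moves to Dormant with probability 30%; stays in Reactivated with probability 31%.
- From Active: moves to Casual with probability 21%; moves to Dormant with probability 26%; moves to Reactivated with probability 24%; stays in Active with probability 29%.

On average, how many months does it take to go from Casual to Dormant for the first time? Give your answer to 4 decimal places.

3.9127

Let t(s) be the expected number of months to first reach Dormant from state s, with t(Dormant) = 0. Conditioning on the first month:
t(Casual) = 1 + 0.27·t(Casual) + 0.23·t(Reactivated) + 0.27·t(Active)
t(Reactivated) = 1 + 0.17·t(Casual) + 0.31·t(Reactivated) + 0.22·t(Active)
t(Active) = 1 + 0.21·t(Casual) + 0.24·t(Reactivated) + 0.29·t(Active)
Solving: t(Casual) = 3.9127, t(Reactivated) = 3.6217, t(Active) = 3.7900.
Expected months from Casual to Dormant: 3.9127.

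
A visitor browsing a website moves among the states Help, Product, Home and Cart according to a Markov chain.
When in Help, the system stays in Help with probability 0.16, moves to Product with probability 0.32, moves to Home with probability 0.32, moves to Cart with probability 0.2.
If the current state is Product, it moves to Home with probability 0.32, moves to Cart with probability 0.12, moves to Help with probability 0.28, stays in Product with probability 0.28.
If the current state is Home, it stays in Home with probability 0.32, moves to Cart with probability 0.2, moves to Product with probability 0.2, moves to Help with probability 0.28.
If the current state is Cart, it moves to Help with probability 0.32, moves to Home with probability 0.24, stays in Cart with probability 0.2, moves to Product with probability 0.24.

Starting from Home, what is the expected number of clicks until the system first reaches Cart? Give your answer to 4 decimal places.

Let t(s) be the expected number of clicks to first reach Cart from state s, with t(Cart) = 0. Conditioning on the first click:
t(Help) = 1 + 0.16·t(Help) + 0.32·t(Product) + 0.32·t(Home)
t(Product) = 1 + 0.28·t(Help) + 0.28·t(Product) + 0.32·t(Home)
t(Home) = 1 + 0.28·t(Help) + 0.2·t(Product) + 0.32·t(Home)
Solving: t(Help) = 5.6073, t(Product) = 6.0386, t(Home) = 5.5556.
Expected clicks from Home to Cart: 5.5556.

5.5556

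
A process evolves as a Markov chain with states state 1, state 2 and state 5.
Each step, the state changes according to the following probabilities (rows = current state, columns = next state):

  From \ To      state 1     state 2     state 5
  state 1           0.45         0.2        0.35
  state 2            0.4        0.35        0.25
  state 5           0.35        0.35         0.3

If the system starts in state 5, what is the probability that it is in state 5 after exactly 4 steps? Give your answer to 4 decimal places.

Propagate the distribution vector 4 steps from state 5.
After 0 steps: (0.0000, 0.0000, 1.0000)
After 1 step: (0.3500, 0.3500, 0.3000)
After 2 steps: (0.4025, 0.2975, 0.3000)
After 3 steps: (0.4051, 0.2896, 0.3053)
After 4 steps: (0.4050, 0.2892, 0.3058)
P(in state 5 after 4 steps) = 0.3058

0.3058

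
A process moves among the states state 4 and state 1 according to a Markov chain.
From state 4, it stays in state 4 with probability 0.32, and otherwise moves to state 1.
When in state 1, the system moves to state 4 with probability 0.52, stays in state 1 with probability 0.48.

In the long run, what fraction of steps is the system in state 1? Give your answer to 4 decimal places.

0.5667

Let the stationary distribution be π with π = πP and π_1 + π_2 = 1.
π_1 = 0.32·π_1 + 0.52·π_2
Solving with the normalization constraint gives π = (0.4333, 0.5667).
So the stationary probability of state 1 is 0.5667.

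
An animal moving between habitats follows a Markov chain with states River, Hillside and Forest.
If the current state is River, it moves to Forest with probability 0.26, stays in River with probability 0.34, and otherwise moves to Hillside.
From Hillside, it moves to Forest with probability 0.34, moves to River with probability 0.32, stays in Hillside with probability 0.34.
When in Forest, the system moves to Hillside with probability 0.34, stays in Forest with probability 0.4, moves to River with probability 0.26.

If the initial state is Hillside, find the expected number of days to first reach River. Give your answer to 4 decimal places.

3.3524

Let t(s) be the expected number of days to first reach River from state s, with t(River) = 0. Conditioning on the first day:
t(Hillside) = 1 + 0.34·t(Hillside) + 0.34·t(Forest)
t(Forest) = 1 + 0.34·t(Hillside) + 0.4·t(Forest)
Solving: t(Hillside) = 3.3524, t(Forest) = 3.5663.
Expected days from Hillside to River: 3.3524.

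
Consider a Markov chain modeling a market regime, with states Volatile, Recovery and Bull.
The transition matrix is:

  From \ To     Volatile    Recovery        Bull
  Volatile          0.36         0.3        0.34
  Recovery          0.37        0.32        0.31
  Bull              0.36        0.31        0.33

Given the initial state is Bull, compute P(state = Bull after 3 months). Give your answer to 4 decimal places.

0.3274

Propagate the distribution vector 3 months from Bull.
After 0 months: (0.0000, 0.0000, 1.0000)
After 1 month: (0.3600, 0.3100, 0.3300)
After 2 months: (0.3631, 0.3095, 0.3274)
After 3 months: (0.3631, 0.3095, 0.3274)
P(in Bull after 3 months) = 0.3274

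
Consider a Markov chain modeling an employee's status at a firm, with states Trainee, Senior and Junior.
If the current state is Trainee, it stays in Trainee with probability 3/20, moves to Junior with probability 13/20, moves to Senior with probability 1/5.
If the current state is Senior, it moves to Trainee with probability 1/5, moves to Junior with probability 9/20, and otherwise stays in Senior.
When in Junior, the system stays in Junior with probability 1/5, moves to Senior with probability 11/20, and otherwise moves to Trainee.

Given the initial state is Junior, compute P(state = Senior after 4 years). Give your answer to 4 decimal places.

Propagate the distribution vector 4 years from Junior.
After 0 years: (0.0000, 0.0000, 1.0000)
After 1 year: (0.2500, 0.5500, 0.2000)
After 2 years: (0.1975, 0.3525, 0.4500)
After 3 years: (0.2126, 0.4104, 0.3770)
After 4 years: (0.2082, 0.3935, 0.3983)
P(in Senior after 4 years) = 0.3935

0.3935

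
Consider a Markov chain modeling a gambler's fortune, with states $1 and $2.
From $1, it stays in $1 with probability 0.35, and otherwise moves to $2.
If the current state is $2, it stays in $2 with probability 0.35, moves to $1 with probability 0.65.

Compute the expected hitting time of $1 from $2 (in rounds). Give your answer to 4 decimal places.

Let t(s) be the expected number of rounds to first reach $1 from state s, with t($1) = 0. Conditioning on the first round:
t($2) = 1 + 0.35·t($2)
Solving: t($2) = 1.5385.
Expected rounds from $2 to $1: 1.5385.

1.5385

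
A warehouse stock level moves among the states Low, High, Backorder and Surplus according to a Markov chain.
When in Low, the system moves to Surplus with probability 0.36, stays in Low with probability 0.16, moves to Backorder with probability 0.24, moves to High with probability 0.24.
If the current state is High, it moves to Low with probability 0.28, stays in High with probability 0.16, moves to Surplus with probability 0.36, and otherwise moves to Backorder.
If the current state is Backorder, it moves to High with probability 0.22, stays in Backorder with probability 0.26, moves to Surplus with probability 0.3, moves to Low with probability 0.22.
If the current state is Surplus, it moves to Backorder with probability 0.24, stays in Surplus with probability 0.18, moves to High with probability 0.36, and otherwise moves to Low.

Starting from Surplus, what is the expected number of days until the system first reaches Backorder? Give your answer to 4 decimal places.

Let t(s) be the expected number of days to first reach Backorder from state s, with t(Backorder) = 0. Conditioning on the first day:
t(Low) = 1 + 0.16·t(Low) + 0.24·t(High) + 0.36·t(Surplus)
t(High) = 1 + 0.28·t(Low) + 0.16·t(High) + 0.36·t(Surplus)
t(Surplus) = 1 + 0.22·t(Low) + 0.36·t(High) + 0.18·t(Surplus)
Solving: t(Low) = 4.3525, t(High) = 4.5137, t(Surplus) = 4.3689.
Expected days from Surplus to Backorder: 4.3689.

4.3689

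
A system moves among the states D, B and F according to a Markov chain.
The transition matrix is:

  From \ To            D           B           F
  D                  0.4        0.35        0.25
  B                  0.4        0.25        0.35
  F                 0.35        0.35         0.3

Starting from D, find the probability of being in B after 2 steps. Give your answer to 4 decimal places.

Sum over the intermediate state after 1 step:
P = P(D→D)·P(D→B) + P(D→B)·P(B→B) + P(D→F)·P(F→B)
  = 0.4×0.35 + 0.35×0.25 + 0.25×0.35
  = 0.1400 + 0.0875 + 0.0875 = 0.3150

0.3150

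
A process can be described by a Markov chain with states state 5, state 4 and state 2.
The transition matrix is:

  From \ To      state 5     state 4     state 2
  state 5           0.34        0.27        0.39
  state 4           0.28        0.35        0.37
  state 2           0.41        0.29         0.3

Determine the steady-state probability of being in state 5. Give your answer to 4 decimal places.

Let the stationary distribution be π with π = πP and π_1 + π_2 + π_3 = 1.
π_1 = 0.34·π_1 + 0.28·π_2 + 0.41·π_3
π_2 = 0.27·π_1 + 0.35·π_2 + 0.29·π_3
Solving with the normalization constraint gives π = (0.3466, 0.3011, 0.3523).
So the stationary probability of state 5 is 0.3466.

0.3466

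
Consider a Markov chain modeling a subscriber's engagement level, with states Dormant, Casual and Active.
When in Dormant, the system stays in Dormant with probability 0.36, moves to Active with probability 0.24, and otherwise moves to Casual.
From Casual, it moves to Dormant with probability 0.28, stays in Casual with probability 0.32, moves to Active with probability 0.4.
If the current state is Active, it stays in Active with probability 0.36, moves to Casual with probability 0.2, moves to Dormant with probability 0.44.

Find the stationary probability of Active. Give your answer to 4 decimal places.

0.3290

Let the stationary distribution be π with π = πP and π_1 + π_2 + π_3 = 1.
π_1 = 0.36·π_1 + 0.28·π_2 + 0.44·π_3
π_2 = 0.4·π_1 + 0.32·π_2 + 0.2·π_3
Solving with the normalization constraint gives π = (0.3616, 0.3094, 0.3290).
So the stationary probability of Active is 0.3290.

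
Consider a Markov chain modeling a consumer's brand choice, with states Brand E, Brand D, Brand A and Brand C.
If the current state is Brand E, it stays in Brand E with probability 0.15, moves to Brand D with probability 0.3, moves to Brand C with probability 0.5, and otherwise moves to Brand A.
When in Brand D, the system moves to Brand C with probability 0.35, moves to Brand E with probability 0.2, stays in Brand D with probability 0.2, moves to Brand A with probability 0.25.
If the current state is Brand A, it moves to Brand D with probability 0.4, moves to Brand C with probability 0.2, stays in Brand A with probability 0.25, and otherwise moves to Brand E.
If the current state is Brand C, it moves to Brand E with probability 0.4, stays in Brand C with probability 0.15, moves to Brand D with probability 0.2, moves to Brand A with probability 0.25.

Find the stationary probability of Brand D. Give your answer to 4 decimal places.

0.2642

Let the stationary distribution be π with π = πP and π_1 + π_2 + π_3 + π_4 = 1.
π_1 = 0.15·π_1 + 0.2·π_2 + 0.15·π_3 + 0.4·π_4
π_2 = 0.3·π_1 + 0.2·π_2 + 0.4·π_3 + 0.2·π_4
π_3 = 0.05·π_1 + 0.25·π_2 + 0.25·π_3 + 0.25·π_4
Solving with the normalization constraint gives π = (0.2372, 0.2642, 0.2026, 0.2960).
So the stationary probability of Brand D is 0.2642.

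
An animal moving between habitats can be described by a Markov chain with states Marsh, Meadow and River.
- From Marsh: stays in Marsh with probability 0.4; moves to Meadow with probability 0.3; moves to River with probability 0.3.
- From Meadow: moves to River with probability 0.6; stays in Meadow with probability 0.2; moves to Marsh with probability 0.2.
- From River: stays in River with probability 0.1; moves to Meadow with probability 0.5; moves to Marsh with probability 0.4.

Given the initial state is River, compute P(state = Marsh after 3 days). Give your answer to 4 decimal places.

Propagate the distribution vector 3 days from River.
After 0 days: (0.0000, 0.0000, 1.0000)
After 1 day: (0.4000, 0.5000, 0.1000)
After 2 days: (0.3000, 0.2700, 0.4300)
After 3 days: (0.3460, 0.3590, 0.2950)
P(in Marsh after 3 days) = 0.3460

0.3460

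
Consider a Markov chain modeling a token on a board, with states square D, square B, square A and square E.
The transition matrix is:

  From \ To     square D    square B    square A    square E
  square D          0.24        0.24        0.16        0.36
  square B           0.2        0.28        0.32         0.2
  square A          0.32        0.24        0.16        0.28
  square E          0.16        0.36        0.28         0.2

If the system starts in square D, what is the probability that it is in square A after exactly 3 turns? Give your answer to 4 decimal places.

0.2370

Propagate the distribution vector 3 turns from square D.
After 0 turns: (1.0000, 0.0000, 0.0000, 0.0000)
After 1 turn: (0.2400, 0.2400, 0.1600, 0.3600)
After 2 turns: (0.2144, 0.2928, 0.2416, 0.2512)
After 3 turns: (0.2275, 0.2819, 0.2370, 0.2536)
P(in square A after 3 turns) = 0.2370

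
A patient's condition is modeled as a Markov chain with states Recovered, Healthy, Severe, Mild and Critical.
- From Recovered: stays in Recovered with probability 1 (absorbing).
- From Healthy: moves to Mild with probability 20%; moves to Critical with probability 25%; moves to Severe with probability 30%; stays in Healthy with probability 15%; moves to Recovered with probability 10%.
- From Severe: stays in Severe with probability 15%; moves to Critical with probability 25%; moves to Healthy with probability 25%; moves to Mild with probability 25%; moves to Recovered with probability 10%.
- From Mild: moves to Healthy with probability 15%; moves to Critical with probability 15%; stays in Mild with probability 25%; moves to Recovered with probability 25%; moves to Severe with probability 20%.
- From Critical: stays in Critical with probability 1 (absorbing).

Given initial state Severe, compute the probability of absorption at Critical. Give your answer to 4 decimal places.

0.6244

Let h(s) be the probability of absorption at Critical starting from transient state s. Then h(Critical) = 1 and h(Recovered) = 0. By first-step analysis:
h(Healthy) = 0.1·0 + 0.15·h(Healthy) + 0.3·h(Severe) + 0.2·h(Mild) + 0.25·1
h(Severe) = 0.1·0 + 0.25·h(Healthy) + 0.15·h(Severe) + 0.25·h(Mild) + 0.25·1
h(Mild) = 0.25·0 + 0.15·h(Healthy) + 0.2·h(Severe) + 0.25·h(Mild) + 0.15·1
Solving: h(Healthy) = 0.6304, h(Severe) = 0.6244, h(Mild) = 0.4926.
Starting from Severe, the probability is 0.6244.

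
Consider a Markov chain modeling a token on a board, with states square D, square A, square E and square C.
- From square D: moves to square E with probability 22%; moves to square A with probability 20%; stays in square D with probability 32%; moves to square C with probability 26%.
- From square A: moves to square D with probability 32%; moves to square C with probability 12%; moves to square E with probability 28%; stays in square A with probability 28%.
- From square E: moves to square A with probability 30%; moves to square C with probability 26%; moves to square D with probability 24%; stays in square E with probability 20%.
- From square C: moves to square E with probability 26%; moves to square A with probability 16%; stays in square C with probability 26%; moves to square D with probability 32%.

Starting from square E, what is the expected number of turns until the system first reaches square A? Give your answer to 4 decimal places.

4.2508

Let t(s) be the expected number of turns to first reach square A from state s, with t(square A) = 0. Conditioning on the first turn:
t(square D) = 1 + 0.32·t(square D) + 0.22·t(square E) + 0.26·t(square C)
t(square E) = 1 + 0.24·t(square D) + 0.2·t(square E) + 0.26·t(square C)
t(square C) = 1 + 0.32·t(square D) + 0.26·t(square E) + 0.26·t(square C)
Solving: t(square D) = 4.7128, t(square E) = 4.2508, t(square C) = 4.8828.
Expected turns from square E to square A: 4.2508.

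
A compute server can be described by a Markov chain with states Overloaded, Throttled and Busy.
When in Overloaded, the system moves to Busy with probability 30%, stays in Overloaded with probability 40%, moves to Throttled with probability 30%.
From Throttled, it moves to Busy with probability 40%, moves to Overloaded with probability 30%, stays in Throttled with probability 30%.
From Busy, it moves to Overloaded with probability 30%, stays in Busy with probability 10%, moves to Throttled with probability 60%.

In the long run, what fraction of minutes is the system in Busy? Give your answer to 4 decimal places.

Let the stationary distribution be π with π = πP and π_1 + π_2 + π_3 = 1.
π_1 = 0.4·π_1 + 0.3·π_2 + 0.3·π_3
π_2 = 0.3·π_1 + 0.3·π_2 + 0.6·π_3
Solving with the normalization constraint gives π = (0.3333, 0.3846, 0.2821).
So the stationary probability of Busy is 0.2821.

0.2821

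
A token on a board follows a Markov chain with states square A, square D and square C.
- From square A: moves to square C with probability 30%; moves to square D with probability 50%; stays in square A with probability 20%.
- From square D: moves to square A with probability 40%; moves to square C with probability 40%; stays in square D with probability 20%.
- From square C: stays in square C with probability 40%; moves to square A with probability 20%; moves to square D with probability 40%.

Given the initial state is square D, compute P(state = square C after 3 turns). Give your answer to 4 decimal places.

0.3760

Propagate the distribution vector 3 turns from square D.
After 0 turns: (0.0000, 1.0000, 0.0000)
After 1 turn: (0.4000, 0.2000, 0.4000)
After 2 turns: (0.2400, 0.4000, 0.3600)
After 3 turns: (0.2800, 0.3440, 0.3760)
P(in square C after 3 turns) = 0.3760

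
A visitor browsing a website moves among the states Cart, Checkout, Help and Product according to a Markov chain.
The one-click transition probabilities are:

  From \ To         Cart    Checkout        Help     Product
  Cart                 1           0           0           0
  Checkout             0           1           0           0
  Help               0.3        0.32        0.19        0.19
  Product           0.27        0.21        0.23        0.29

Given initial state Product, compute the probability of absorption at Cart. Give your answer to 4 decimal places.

0.5414

Let h(s) be the probability of absorption at Cart starting from transient state s. Then h(Cart) = 1 and h(Checkout) = 0. By first-step analysis:
h(Help) = 0.3·1 + 0.32·0 + 0.19·h(Help) + 0.19·h(Product)
h(Product) = 0.27·1 + 0.21·0 + 0.23·h(Help) + 0.29·h(Product)
Solving: h(Help) = 0.4974, h(Product) = 0.5414.
Starting from Product, the probability is 0.5414.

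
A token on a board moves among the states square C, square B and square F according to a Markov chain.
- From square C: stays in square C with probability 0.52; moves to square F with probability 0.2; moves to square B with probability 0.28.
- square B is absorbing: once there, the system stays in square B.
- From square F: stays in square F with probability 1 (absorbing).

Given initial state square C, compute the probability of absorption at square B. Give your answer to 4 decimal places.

Let h(s) be the probability of absorption at square B starting from transient state s. Then h(square B) = 1 and h(square F) = 0. By first-step analysis:
h(square C) = 0.52·h(square C) + 0.28·1 + 0.2·0
Solving: h(square C) = 0.5833.
Starting from square C, the probability is 0.5833.

0.5833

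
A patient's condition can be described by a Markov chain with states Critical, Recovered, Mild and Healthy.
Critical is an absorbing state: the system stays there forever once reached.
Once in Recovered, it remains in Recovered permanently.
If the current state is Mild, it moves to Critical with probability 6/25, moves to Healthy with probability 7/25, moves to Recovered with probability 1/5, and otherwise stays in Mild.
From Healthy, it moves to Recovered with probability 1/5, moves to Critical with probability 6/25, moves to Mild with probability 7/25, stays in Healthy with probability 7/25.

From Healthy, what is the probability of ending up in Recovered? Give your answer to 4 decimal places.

0.4545

Let h(s) be the probability of absorption at Recovered starting from transient state s. Then h(Recovered) = 1 and h(Critical) = 0. By first-step analysis:
h(Mild) = 0.24·0 + 0.2·1 + 0.28·h(Mild) + 0.28·h(Healthy)
h(Healthy) = 0.24·0 + 0.2·1 + 0.28·h(Mild) + 0.28·h(Healthy)
Solving: h(Mild) = 0.4545, h(Healthy) = 0.4545.
Starting from Healthy, the probability is 0.4545.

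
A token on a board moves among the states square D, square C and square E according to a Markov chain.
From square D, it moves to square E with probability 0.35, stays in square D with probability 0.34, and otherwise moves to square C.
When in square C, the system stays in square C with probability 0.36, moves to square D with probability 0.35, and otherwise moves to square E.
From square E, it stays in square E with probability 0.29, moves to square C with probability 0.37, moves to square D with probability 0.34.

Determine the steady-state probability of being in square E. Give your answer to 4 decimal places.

Let the stationary distribution be π with π = πP and π_1 + π_2 + π_3 = 1.
π_1 = 0.34·π_1 + 0.35·π_2 + 0.34·π_3
π_2 = 0.31·π_1 + 0.36·π_2 + 0.37·π_3
Solving with the normalization constraint gives π = (0.3435, 0.3459, 0.3106).
So the stationary probability of square E is 0.3106.

0.3106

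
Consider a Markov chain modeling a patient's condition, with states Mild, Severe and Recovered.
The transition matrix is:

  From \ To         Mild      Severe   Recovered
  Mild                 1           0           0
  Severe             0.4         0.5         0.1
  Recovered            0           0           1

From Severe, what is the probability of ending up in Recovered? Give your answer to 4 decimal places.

Let h(s) be the probability of absorption at Recovered starting from transient state s. Then h(Recovered) = 1 and h(Mild) = 0. By first-step analysis:
h(Severe) = 0.4·0 + 0.5·h(Severe) + 0.1·1
Solving: h(Severe) = 0.2000.
Starting from Severe, the probability is 0.2000.

0.2000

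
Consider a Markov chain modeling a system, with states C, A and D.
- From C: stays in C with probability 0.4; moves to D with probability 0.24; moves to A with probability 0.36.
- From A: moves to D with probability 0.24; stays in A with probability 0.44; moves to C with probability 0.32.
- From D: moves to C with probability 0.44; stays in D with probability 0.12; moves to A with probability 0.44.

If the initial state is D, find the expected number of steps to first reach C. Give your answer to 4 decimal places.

2.5826

Let t(s) be the expected number of steps to first reach C from state s, with t(C) = 0. Conditioning on the first step:
t(A) = 1 + 0.44·t(A) + 0.24·t(D)
t(D) = 1 + 0.44·t(A) + 0.12·t(D)
Solving: t(A) = 2.8926, t(D) = 2.5826.
Expected steps from D to C: 2.5826.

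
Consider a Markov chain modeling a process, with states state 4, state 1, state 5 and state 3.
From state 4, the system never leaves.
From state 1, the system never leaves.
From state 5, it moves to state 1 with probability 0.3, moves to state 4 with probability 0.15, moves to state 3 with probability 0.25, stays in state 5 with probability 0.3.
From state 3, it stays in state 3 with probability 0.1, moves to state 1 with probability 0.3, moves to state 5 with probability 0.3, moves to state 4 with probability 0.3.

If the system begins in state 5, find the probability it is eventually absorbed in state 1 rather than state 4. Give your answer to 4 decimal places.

0.6216

Let h(s) be the probability of absorption at state 1 starting from transient state s. Then h(state 1) = 1 and h(state 4) = 0. By first-step analysis:
h(state 5) = 0.15·0 + 0.3·1 + 0.3·h(state 5) + 0.25·h(state 3)
h(state 3) = 0.3·0 + 0.3·1 + 0.3·h(state 5) + 0.1·h(state 3)
Solving: h(state 5) = 0.6216, h(state 3) = 0.5405.
Starting from state 5, the probability is 0.6216.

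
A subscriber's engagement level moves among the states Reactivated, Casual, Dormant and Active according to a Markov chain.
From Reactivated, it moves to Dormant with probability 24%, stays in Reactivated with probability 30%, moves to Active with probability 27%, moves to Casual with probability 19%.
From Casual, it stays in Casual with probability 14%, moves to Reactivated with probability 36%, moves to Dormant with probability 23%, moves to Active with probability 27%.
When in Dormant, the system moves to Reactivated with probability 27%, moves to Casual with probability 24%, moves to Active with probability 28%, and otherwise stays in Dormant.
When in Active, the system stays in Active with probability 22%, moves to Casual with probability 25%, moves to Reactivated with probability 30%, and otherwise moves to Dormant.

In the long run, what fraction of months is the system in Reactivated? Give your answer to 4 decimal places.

Let the stationary distribution be π with π = πP and π_1 + π_2 + π_3 + π_4 = 1.
π_1 = 0.3·π_1 + 0.36·π_2 + 0.27·π_3 + 0.3·π_4
π_2 = 0.19·π_1 + 0.14·π_2 + 0.24·π_3 + 0.25·π_4
π_3 = 0.24·π_1 + 0.23·π_2 + 0.21·π_3 + 0.23·π_4
Solving with the normalization constraint gives π = (0.3055, 0.2067, 0.2285, 0.2593).
So the stationary probability of Reactivated is 0.3055.

0.3055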